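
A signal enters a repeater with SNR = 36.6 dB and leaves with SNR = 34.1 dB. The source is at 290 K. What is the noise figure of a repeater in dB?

2.5 dB

NF (dB) = SNR_in(dB) − SNR_out(dB) when the source is at T₀
NF = 36.6 − 34.1 = 2.5 dB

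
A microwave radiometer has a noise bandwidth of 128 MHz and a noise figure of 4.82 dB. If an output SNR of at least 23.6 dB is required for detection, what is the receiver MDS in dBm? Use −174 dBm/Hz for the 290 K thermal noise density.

Sensitivity = −174 + 10 log₁₀(B) + NF + SNR_min
= −174 + 81.07 + 4.82 + 23.6
= −64.51 dBm → −64.5 dBm

−64.5 dBm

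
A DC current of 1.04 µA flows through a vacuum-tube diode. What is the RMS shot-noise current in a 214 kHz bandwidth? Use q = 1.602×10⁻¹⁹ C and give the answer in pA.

267 pA

I_n = √(2qI·B)
2qI·B = 2 × 1.602×10⁻¹⁹ × 1.04×10⁻⁶ × 2.14×10⁵ = 7.13×10⁻²⁰ A²
I_n = √(7.13×10⁻²⁰) = 2.67×10⁻¹⁰ A = 267 pA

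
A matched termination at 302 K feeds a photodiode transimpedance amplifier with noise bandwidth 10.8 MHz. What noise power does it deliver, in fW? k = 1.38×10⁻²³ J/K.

P_n = kTB = 1.38×10⁻²³ × 302 × 1.08×10⁷ = 4.50×10⁻¹⁴ W = 45.0 fW

45.0 fW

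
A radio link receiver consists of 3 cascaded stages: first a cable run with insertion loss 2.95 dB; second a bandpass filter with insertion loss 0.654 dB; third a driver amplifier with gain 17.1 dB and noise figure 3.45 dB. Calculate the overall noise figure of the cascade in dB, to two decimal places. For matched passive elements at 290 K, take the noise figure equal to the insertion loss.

Convert to linear (a loss of L dB is a gain of −L dB): F_i = 10^(NF_i/10), G_i = 10^(G_i,dB/10)
  Stage 1: F_1 = 10^(2.95/10) = 1.972, G_1 = 10^(−2.95/10) = 0.5070
  Stage 2: F_2 = 10^(0.654/10) = 1.163, G_2 = 10^(−0.654/10) = 0.8602
  Stage 3: F_3 = 10^(3.45/10) = 2.213, G_3 = 10^(17.1/10) = 51.29
Friis cascade:
  F = 1.972 + (1.163 − 1)/0.5070 + (2.213 − 1)/0.4361 = 5.075
NF = 10 log₁₀(5.075) = 7.05 dB

7.05 dB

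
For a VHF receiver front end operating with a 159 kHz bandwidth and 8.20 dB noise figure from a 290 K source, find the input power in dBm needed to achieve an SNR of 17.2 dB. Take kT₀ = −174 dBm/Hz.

Sensitivity = −174 + 10 log₁₀(B) + NF + SNR_min
= −174 + 52.01 + 8.20 + 17.2
= −96.59 dBm → −96.6 dBm

−96.6 dBm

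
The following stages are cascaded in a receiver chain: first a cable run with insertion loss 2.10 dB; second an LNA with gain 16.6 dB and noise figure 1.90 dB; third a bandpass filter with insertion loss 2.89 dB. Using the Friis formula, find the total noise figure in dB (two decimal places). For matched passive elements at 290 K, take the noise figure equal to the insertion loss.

Convert to linear (a loss of L dB is a gain of −L dB): F_i = 10^(NF_i/10), G_i = 10^(G_i,dB/10)
  Stage 1: F_1 = 10^(2.10/10) = 1.622, G_1 = 10^(−2.10/10) = 0.6166
  Stage 2: F_2 = 10^(1.90/10) = 1.549, G_2 = 10^(16.6/10) = 45.71
  Stage 3: F_3 = 10^(2.89/10) = 1.945, G_3 = 10^(−2.89/10) = 0.5140
Friis cascade:
  F = 1.622 + (1.549 − 1)/0.6166 + (1.945 − 1)/28.18 = 2.545
NF = 10 log₁₀(2.545) = 4.06 dB

4.06 dB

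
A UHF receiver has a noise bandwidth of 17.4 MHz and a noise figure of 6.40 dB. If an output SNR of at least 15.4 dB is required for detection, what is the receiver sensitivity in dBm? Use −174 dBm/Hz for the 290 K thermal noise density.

Sensitivity = −174 + 10 log₁₀(B) + NF + SNR_min
= −174 + 72.41 + 6.40 + 15.4
= −79.79 dBm → −79.8 dBm

−79.8 dBm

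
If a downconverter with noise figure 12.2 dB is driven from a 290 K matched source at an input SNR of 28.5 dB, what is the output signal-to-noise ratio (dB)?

16.3 dB

By definition F = SNR_in/SNR_out, so in dB: SNR_out = SNR_in − NF
SNR_out = 28.5 − 12.2 = 16.3 dB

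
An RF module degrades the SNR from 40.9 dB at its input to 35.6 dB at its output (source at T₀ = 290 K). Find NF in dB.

NF (dB) = SNR_in(dB) − SNR_out(dB) when the source is at T₀
NF = 40.9 − 35.6 = 5.3 dB

5.3 dB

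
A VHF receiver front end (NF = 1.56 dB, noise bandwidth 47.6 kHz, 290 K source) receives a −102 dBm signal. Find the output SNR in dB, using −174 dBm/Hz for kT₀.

23.7 dB

Noise floor: N = −174 + 10 log₁₀(B) + NF
10 log₁₀(4.76×10⁴) = 46.78 dB
N = −174 + 46.78 + 1.56 = −125.66 dBm
SNR = P_sig − N = −102 − (−125.66) = 23.66 dB → 23.7 dB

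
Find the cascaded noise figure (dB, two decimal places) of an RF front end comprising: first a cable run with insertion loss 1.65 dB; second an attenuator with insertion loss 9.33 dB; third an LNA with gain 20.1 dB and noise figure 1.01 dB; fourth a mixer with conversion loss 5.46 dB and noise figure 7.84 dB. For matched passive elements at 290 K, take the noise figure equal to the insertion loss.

Convert to linear (a loss of L dB is a gain of −L dB): F_i = 10^(NF_i/10), G_i = 10^(G_i,dB/10)
  Stage 1: F_1 = 10^(1.65/10) = 1.462, G_1 = 10^(−1.65/10) = 0.6839
  Stage 2: F_2 = 10^(9.33/10) = 8.570, G_2 = 10^(−9.33/10) = 0.1167
  Stage 3: F_3 = 10^(1.01/10) = 1.262, G_3 = 10^(20.1/10) = 102.3
  Stage 4: F_4 = 10^(7.84/10) = 6.081, G_4 = 10^(−5.46/10) = 0.2844
Friis cascade:
  F = 1.462 + (8.570 − 1)/0.6839 + (1.262 − 1)/0.07980 + (6.081 − 1)/8.166 = 16.43
NF = 10 log₁₀(16.43) = 12.16 dB

12.16 dB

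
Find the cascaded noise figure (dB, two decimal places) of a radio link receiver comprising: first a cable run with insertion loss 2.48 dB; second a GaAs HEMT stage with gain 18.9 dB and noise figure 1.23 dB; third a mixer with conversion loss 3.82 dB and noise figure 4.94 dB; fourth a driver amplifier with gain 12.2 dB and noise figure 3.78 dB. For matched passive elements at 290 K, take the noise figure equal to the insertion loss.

3.93 dB

Convert to linear (a loss of L dB is a gain of −L dB): F_i = 10^(NF_i/10), G_i = 10^(G_i,dB/10)
  Stage 1: F_1 = 10^(2.48/10) = 1.770, G_1 = 10^(−2.48/10) = 0.5649
  Stage 2: F_2 = 10^(1.23/10) = 1.327, G_2 = 10^(18.9/10) = 77.62
  Stage 3: F_3 = 10^(4.94/10) = 3.119, G_3 = 10^(−3.82/10) = 0.4150
  Stage 4: F_4 = 10^(3.78/10) = 2.388, G_4 = 10^(12.2/10) = 16.60
Friis cascade:
  F = 1.770 + (1.327 − 1)/0.5649 + (3.119 − 1)/43.85 + (2.388 − 1)/18.20 = 2.474
NF = 10 log₁₀(2.474) = 3.93 dB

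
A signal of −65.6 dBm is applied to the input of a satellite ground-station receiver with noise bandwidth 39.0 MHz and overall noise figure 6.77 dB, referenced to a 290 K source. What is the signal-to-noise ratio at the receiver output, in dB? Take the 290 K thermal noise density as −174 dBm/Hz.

25.7 dB

Noise floor: N = −174 + 10 log₁₀(B) + NF
10 log₁₀(3.90×10⁷) = 75.91 dB
N = −174 + 75.91 + 6.77 = −91.32 dBm
SNR = P_sig − N = −65.6 − (−91.32) = 25.72 dB → 25.7 dB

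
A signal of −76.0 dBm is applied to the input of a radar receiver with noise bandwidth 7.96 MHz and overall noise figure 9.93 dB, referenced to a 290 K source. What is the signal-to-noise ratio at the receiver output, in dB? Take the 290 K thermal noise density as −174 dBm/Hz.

Noise floor: N = −174 + 10 log₁₀(B) + NF
10 log₁₀(7.96×10⁶) = 69.01 dB
N = −174 + 69.01 + 9.93 = −95.06 dBm
SNR = P_sig − N = −76.0 − (−95.06) = 19.06 dB → 19.1 dB

19.1 dB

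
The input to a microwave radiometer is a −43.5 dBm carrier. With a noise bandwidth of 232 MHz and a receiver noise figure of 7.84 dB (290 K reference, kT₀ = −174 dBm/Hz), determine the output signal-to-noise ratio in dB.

39.0 dB

Noise floor: N = −174 + 10 log₁₀(B) + NF
10 log₁₀(2.32×10⁸) = 83.65 dB
N = −174 + 83.65 + 7.84 = −82.51 dBm
SNR = P_sig − N = −43.5 − (−82.51) = 39.01 dB → 39.0 dB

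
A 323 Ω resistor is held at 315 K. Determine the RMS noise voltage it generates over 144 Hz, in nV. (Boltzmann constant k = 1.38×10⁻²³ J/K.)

V_n = √(4kTRB)
4kTRB = 4 × 1.38×10⁻²³ × 315 × 3.23×10² × 1.44×10² = 8.09×10⁻¹⁶ V²
V_n = √(8.09×10⁻¹⁶) = 2.84×10⁻⁸ V = 28.4 nV

28.4 nV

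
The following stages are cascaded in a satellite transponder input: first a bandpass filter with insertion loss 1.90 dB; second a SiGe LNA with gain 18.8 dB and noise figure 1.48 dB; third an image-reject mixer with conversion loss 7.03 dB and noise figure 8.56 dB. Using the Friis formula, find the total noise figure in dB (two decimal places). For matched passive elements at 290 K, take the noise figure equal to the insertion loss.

3.62 dB

Convert to linear (a loss of L dB is a gain of −L dB): F_i = 10^(NF_i/10), G_i = 10^(G_i,dB/10)
  Stage 1: F_1 = 10^(1.90/10) = 1.549, G_1 = 10^(−1.90/10) = 0.6457
  Stage 2: F_2 = 10^(1.48/10) = 1.406, G_2 = 10^(18.8/10) = 75.86
  Stage 3: F_3 = 10^(8.56/10) = 7.178, G_3 = 10^(−7.03/10) = 0.1982
Friis cascade:
  F = 1.549 + (1.406 − 1)/0.6457 + (7.178 − 1)/48.98 = 2.304
NF = 10 log₁₀(2.304) = 3.62 dB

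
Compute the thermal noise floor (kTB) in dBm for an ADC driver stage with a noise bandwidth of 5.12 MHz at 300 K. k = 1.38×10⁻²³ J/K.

−106.7 dBm

P_n = kTB = 1.38×10⁻²³ × 300 × 5.12×10⁶ = 2.12×10⁻¹⁴ W
In dBm: 10 log₁₀(2.12×10⁻¹⁴ / 10⁻³) = −106.7 dBm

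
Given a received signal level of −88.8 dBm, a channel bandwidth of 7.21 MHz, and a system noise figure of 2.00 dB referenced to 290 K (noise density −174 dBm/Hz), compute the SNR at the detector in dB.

Noise floor: N = −174 + 10 log₁₀(B) + NF
10 log₁₀(7.21×10⁶) = 68.58 dB
N = −174 + 68.58 + 2.00 = −103.42 dBm
SNR = P_sig − N = −88.8 − (−103.42) = 14.62 dB → 14.6 dB

14.6 dB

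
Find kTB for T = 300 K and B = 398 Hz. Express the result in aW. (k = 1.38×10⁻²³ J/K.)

1.65 aW

P_n = kTB = 1.38×10⁻²³ × 300 × 3.98×10² = 1.65×10⁻¹⁸ W = 1.65 aW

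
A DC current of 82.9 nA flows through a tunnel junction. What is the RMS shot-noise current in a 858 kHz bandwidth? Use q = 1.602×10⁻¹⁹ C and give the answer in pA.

I_n = √(2qI·B)
2qI·B = 2 × 1.602×10⁻¹⁹ × 8.29×10⁻⁸ × 8.58×10⁵ = 2.28×10⁻²⁰ A²
I_n = √(2.28×10⁻²⁰) = 1.51×10⁻¹⁰ A = 151 pA

151 pA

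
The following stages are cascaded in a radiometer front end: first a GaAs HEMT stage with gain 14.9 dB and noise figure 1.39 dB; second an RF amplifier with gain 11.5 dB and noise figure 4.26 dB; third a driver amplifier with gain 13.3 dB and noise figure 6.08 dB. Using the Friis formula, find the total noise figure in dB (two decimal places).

1.58 dB

Convert to linear (a loss of L dB is a gain of −L dB): F_i = 10^(NF_i/10), G_i = 10^(G_i,dB/10)
  Stage 1: F_1 = 10^(1.39/10) = 1.377, G_1 = 10^(14.9/10) = 30.90
  Stage 2: F_2 = 10^(4.26/10) = 2.667, G_2 = 10^(11.5/10) = 14.13
  Stage 3: F_3 = 10^(6.08/10) = 4.055, G_3 = 10^(13.3/10) = 21.38
Friis cascade:
  F = 1.377 + (2.667 − 1)/30.90 + (4.055 − 1)/436.5 = 1.438
NF = 10 log₁₀(1.438) = 1.58 dB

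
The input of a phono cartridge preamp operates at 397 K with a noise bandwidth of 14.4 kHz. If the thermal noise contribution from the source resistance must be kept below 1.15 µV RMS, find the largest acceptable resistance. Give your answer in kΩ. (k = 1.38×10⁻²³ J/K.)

4.19 kΩ

Johnson–Nyquist: V_n = √(4kTRB) ⇒ R = V_n² / (4kTB)
4kTB = 4 × 1.38×10⁻²³ × 397 × 1.44×10⁴ = 3.16×10⁻¹⁶
R = (1.15×10⁻⁶)² / 3.16×10⁻¹⁶ = 4.19×10³ Ω = 4.19 kΩ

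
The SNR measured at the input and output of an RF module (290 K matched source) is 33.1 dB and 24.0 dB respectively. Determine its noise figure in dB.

NF (dB) = SNR_in(dB) − SNR_out(dB) when the source is at T₀
NF = 33.1 − 24.0 = 9.1 dB

9.1 dB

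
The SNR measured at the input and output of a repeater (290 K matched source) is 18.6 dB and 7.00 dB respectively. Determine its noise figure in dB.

NF (dB) = SNR_in(dB) − SNR_out(dB) when the source is at T₀
NF = 18.6 − 7.00 = 11.60 dB

11.60 dB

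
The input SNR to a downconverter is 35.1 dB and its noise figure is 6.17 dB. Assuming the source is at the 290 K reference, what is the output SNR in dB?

28.93 dB

By definition F = SNR_in/SNR_out, so in dB: SNR_out = SNR_in − NF
SNR_out = 35.1 − 6.17 = 28.93 dB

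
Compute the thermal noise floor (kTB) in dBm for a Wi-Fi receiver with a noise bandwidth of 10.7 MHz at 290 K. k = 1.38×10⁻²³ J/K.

P_n = kTB = 1.38×10⁻²³ × 290 × 1.07×10⁷ = 4.28×10⁻¹⁴ W
In dBm: 10 log₁₀(4.28×10⁻¹⁴ / 10⁻³) = −103.7 dBm

−103.7 dBm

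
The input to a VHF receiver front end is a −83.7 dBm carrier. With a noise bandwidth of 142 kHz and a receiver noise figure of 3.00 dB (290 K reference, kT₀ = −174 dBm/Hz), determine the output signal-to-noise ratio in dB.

35.8 dB

Noise floor: N = −174 + 10 log₁₀(B) + NF
10 log₁₀(1.42×10⁵) = 51.52 dB
N = −174 + 51.52 + 3.00 = −119.48 dBm
SNR = P_sig − N = −83.7 − (−119.48) = 35.78 dB → 35.8 dB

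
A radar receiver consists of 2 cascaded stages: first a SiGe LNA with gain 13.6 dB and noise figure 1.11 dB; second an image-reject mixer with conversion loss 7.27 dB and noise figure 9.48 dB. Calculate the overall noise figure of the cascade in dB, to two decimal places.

2.13 dB

Convert to linear (a loss of L dB is a gain of −L dB): F_i = 10^(NF_i/10), G_i = 10^(G_i,dB/10)
  Stage 1: F_1 = 10^(1.11/10) = 1.291, G_1 = 10^(13.6/10) = 22.91
  Stage 2: F_2 = 10^(9.48/10) = 8.872, G_2 = 10^(−7.27/10) = 0.1875
Friis cascade:
  F = 1.291 + (8.872 − 1)/22.91 = 1.635
NF = 10 log₁₀(1.635) = 2.13 dB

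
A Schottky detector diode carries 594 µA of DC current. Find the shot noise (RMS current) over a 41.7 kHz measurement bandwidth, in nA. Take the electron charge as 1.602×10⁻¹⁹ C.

I_n = √(2qI·B)
2qI·B = 2 × 1.602×10⁻¹⁹ × 5.94×10⁻⁴ × 4.17×10⁴ = 7.94×10⁻¹⁸ A²
I_n = √(7.94×10⁻¹⁸) = 2.82×10⁻⁹ A = 2.82 nA

2.82 nA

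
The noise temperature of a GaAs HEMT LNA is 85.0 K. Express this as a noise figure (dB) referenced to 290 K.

1.12 dB

F = 1 + T_e/T₀ = 1 + 85.0/290 = 1.2931
NF = 10 log₁₀(1.2931) = 1.12 dB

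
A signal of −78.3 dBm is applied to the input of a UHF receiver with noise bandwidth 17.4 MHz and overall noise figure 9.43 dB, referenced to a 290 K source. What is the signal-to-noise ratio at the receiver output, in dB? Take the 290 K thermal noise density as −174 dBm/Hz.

Noise floor: N = −174 + 10 log₁₀(B) + NF
10 log₁₀(1.74×10⁷) = 72.41 dB
N = −174 + 72.41 + 9.43 = −92.16 dBm
SNR = P_sig − N = −78.3 − (−92.16) = 13.86 dB → 13.9 dB

13.9 dB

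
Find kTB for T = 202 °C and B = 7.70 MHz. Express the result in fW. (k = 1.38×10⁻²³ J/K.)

T = 202 °C + 273.15 = 475.15 K
P_n = kTB = 1.38×10⁻²³ × 475.15 × 7.70×10⁶ = 5.05×10⁻¹⁴ W = 50.5 fW

50.5 fW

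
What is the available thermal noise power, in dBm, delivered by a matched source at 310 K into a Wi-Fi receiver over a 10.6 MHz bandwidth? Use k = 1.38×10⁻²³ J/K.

P_n = kTB = 1.38×10⁻²³ × 310 × 1.06×10⁷ = 4.53×10⁻¹⁴ W
In dBm: 10 log₁₀(4.53×10⁻¹⁴ / 10⁻³) = −103.4 dBm

−103.4 dBm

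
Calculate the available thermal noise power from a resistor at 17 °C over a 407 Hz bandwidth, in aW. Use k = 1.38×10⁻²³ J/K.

T = 17 °C + 273.15 = 290.15 K
P_n = kTB = 1.38×10⁻²³ × 290.15 × 4.07×10² = 1.63×10⁻¹⁸ W = 1.63 aW

1.63 aW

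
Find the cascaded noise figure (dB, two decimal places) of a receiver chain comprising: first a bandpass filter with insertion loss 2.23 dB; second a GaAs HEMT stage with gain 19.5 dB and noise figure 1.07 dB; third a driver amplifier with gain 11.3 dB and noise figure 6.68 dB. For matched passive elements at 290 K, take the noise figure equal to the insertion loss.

3.44 dB

Convert to linear (a loss of L dB is a gain of −L dB): F_i = 10^(NF_i/10), G_i = 10^(G_i,dB/10)
  Stage 1: F_1 = 10^(2.23/10) = 1.671, G_1 = 10^(−2.23/10) = 0.5984
  Stage 2: F_2 = 10^(1.07/10) = 1.279, G_2 = 10^(19.5/10) = 89.13
  Stage 3: F_3 = 10^(6.68/10) = 4.656, G_3 = 10^(11.3/10) = 13.49
Friis cascade:
  F = 1.671 + (1.279 − 1)/0.5984 + (4.656 − 1)/53.33 = 2.207
NF = 10 log₁₀(2.207) = 3.44 dB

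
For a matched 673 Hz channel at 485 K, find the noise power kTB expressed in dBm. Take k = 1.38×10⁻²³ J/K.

P_n = kTB = 1.38×10⁻²³ × 485 × 6.73×10² = 4.50×10⁻¹⁸ W
In dBm: 10 log₁₀(4.50×10⁻¹⁸ / 10⁻³) = −143.5 dBm

−143.5 dBm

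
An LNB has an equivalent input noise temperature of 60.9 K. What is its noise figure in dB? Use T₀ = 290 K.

F = 1 + T_e/T₀ = 1 + 60.9/290 = 1.21
NF = 10 log₁₀(1.21) = 0.828 dB

0.828 dB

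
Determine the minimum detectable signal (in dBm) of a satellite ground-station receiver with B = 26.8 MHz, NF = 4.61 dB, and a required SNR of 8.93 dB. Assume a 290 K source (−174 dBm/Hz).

Sensitivity = −174 + 10 log₁₀(B) + NF + SNR_min
= −174 + 74.28 + 4.61 + 8.93
= −86.18 dBm → −86.2 dBm

−86.2 dBm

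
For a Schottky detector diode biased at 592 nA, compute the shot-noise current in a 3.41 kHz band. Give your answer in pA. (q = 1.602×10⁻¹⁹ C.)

25.4 pA

I_n = √(2qI·B)
2qI·B = 2 × 1.602×10⁻¹⁹ × 5.92×10⁻⁷ × 3.41×10³ = 6.47×10⁻²² A²
I_n = √(6.47×10⁻²²) = 2.54×10⁻¹¹ A = 25.4 pA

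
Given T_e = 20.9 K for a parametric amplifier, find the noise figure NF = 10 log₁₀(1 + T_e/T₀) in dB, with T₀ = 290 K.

F = 1 + T_e/T₀ = 1 + 20.9/290 = 1.07207
NF = 10 log₁₀(1.07207) = 0.302 dB

0.302 dB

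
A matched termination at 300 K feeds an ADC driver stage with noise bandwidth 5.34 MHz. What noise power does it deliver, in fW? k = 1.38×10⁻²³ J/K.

22.1 fW

P_n = kTB = 1.38×10⁻²³ × 300 × 5.34×10⁶ = 2.21×10⁻¹⁴ W = 22.1 fW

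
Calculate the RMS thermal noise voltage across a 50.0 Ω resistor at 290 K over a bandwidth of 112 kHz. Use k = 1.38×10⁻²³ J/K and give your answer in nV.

299 nV

V_n = √(4kTRB)
4kTRB = 4 × 1.38×10⁻²³ × 290 × 5.00×10¹ × 1.12×10⁵ = 8.96×10⁻¹⁴ V²
V_n = √(8.96×10⁻¹⁴) = 2.99×10⁻⁷ V = 299 nV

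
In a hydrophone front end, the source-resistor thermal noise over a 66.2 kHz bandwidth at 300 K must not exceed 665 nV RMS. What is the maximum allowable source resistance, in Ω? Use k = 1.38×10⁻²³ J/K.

403 Ω

Johnson–Nyquist: V_n = √(4kTRB) ⇒ R = V_n² / (4kTB)
4kTB = 4 × 1.38×10⁻²³ × 300 × 6.62×10⁴ = 1.10×10⁻¹⁵
R = (6.65×10⁻⁷)² / 1.10×10⁻¹⁵ = 4.03×10² Ω = 403 Ω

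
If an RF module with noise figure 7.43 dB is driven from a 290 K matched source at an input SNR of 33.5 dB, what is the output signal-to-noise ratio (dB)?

26.07 dB

By definition F = SNR_in/SNR_out, so in dB: SNR_out = SNR_in − NF
SNR_out = 33.5 − 7.43 = 26.07 dB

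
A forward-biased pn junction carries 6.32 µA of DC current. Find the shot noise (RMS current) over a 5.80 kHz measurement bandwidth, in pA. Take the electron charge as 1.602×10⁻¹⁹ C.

I_n = √(2qI·B)
2qI·B = 2 × 1.602×10⁻¹⁹ × 6.32×10⁻⁶ × 5.80×10³ = 1.17×10⁻²⁰ A²
I_n = √(1.17×10⁻²⁰) = 1.08×10⁻¹⁰ A = 108 pA

108 pA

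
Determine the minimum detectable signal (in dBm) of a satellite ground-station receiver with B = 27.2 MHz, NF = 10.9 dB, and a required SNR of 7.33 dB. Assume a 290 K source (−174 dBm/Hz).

−81.4 dBm

Sensitivity = −174 + 10 log₁₀(B) + NF + SNR_min
= −174 + 74.35 + 10.9 + 7.33
= −81.42 dBm → −81.4 dBm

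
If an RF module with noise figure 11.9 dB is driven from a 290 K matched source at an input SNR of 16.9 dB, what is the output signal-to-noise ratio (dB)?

By definition F = SNR_in/SNR_out, so in dB: SNR_out = SNR_in − NF
SNR_out = 16.9 − 11.9 = 5.0 dB

5.0 dB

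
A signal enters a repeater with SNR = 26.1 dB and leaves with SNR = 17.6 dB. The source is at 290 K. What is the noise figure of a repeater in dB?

8.5 dB

NF (dB) = SNR_in(dB) − SNR_out(dB) when the source is at T₀
NF = 26.1 − 17.6 = 8.5 dB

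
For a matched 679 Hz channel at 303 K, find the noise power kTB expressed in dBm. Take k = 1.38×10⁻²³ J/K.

P_n = kTB = 1.38×10⁻²³ × 303 × 6.79×10² = 2.84×10⁻¹⁸ W
In dBm: 10 log₁₀(2.84×10⁻¹⁸ / 10⁻³) = −145.5 dBm

−145.5 dBm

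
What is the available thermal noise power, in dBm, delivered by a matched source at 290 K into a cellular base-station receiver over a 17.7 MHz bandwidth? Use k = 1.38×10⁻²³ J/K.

−101.5 dBm

P_n = kTB = 1.38×10⁻²³ × 290 × 1.77×10⁷ = 7.08×10⁻¹⁴ W
In dBm: 10 log₁₀(7.08×10⁻¹⁴ / 10⁻³) = −101.5 dBm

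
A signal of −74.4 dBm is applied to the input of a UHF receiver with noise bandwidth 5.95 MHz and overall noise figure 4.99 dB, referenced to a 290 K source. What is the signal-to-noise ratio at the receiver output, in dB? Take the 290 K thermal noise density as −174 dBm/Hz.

Noise floor: N = −174 + 10 log₁₀(B) + NF
10 log₁₀(5.95×10⁶) = 67.75 dB
N = −174 + 67.75 + 4.99 = −101.26 dBm
SNR = P_sig − N = −74.4 − (−101.26) = 26.86 dB → 26.9 dB

26.9 dB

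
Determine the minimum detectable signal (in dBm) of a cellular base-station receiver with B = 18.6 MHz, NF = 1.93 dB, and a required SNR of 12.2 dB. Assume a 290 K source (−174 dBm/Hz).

−87.2 dBm

Sensitivity = −174 + 10 log₁₀(B) + NF + SNR_min
= −174 + 72.7 + 1.93 + 12.2
= −87.17 dBm → −87.2 dBm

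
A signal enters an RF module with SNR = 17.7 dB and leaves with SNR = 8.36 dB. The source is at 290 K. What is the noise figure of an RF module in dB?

9.34 dB

NF (dB) = SNR_in(dB) − SNR_out(dB) when the source is at T₀
NF = 17.7 − 8.36 = 9.34 dB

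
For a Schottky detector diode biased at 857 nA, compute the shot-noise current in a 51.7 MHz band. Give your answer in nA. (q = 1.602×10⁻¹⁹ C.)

3.77 nA

I_n = √(2qI·B)
2qI·B = 2 × 1.602×10⁻¹⁹ × 8.57×10⁻⁷ × 5.17×10⁷ = 1.42×10⁻¹⁷ A²
I_n = √(1.42×10⁻¹⁷) = 3.77×10⁻⁹ A = 3.77 nA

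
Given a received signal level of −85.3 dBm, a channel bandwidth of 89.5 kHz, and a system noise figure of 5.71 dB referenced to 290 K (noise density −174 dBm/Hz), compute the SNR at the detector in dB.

33.5 dB

Noise floor: N = −174 + 10 log₁₀(B) + NF
10 log₁₀(8.95×10⁴) = 49.52 dB
N = −174 + 49.52 + 5.71 = −118.77 dBm
SNR = P_sig − N = −85.3 − (−118.77) = 33.47 dB → 33.5 dB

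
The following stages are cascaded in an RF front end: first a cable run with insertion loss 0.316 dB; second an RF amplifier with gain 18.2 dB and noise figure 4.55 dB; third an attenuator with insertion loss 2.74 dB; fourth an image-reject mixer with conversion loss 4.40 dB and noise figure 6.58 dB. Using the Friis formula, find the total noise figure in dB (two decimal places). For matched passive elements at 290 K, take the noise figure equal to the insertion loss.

5.04 dB

Convert to linear (a loss of L dB is a gain of −L dB): F_i = 10^(NF_i/10), G_i = 10^(G_i,dB/10)
  Stage 1: F_1 = 10^(0.316/10) = 1.075, G_1 = 10^(−0.316/10) = 0.9298
  Stage 2: F_2 = 10^(4.55/10) = 2.851, G_2 = 10^(18.2/10) = 66.07
  Stage 3: F_3 = 10^(2.74/10) = 1.879, G_3 = 10^(−2.74/10) = 0.5321
  Stage 4: F_4 = 10^(6.58/10) = 4.550, G_4 = 10^(−4.40/10) = 0.3631
Friis cascade:
  F = 1.075 + (2.851 − 1)/0.9298 + (1.879 − 1)/61.43 + (4.550 − 1)/32.69 = 3.189
NF = 10 log₁₀(3.189) = 5.04 dB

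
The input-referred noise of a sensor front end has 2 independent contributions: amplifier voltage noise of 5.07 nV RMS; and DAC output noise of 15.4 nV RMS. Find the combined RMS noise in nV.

Uncorrelated sources add in power (mean-square): V_tot = √(ΣV_i²)
V_tot = √[(5.07×10⁻⁹)² + (1.54×10⁻⁸)²] = 1.62×10⁻⁸ V = 16.2 nV

16.2 nV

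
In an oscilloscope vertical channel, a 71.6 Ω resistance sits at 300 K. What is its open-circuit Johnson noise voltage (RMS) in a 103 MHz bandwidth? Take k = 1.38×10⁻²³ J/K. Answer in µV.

11.1 µV

V_n = √(4kTRB)
4kTRB = 4 × 1.38×10⁻²³ × 300 × 7.16×10¹ × 1.03×10⁸ = 1.22×10⁻¹⁰ V²
V_n = √(1.22×10⁻¹⁰) = 1.11×10⁻⁵ V = 11.1 µV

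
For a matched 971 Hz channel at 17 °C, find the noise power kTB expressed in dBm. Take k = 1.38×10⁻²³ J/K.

−144.1 dBm

T = 17 °C + 273.15 = 290.15 K
P_n = kTB = 1.38×10⁻²³ × 290.15 × 9.71×10² = 3.89×10⁻¹⁸ W
In dBm: 10 log₁₀(3.89×10⁻¹⁸ / 10⁻³) = −144.1 dBm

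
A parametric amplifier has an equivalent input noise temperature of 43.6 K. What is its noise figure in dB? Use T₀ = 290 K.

0.608 dB

F = 1 + T_e/T₀ = 1 + 43.6/290 = 1.15034
NF = 10 log₁₀(1.15034) = 0.608 dB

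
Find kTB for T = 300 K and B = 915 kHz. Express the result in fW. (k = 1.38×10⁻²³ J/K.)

3.79 fW

P_n = kTB = 1.38×10⁻²³ × 300 × 9.15×10⁵ = 3.79×10⁻¹⁵ W = 3.79 fW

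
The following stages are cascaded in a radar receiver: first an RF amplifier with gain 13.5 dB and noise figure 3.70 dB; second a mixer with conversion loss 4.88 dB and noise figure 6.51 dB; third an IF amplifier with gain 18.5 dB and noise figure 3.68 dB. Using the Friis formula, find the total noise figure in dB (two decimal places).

Convert to linear (a loss of L dB is a gain of −L dB): F_i = 10^(NF_i/10), G_i = 10^(G_i,dB/10)
  Stage 1: F_1 = 10^(3.70/10) = 2.344, G_1 = 10^(13.5/10) = 22.39
  Stage 2: F_2 = 10^(6.51/10) = 4.477, G_2 = 10^(−4.88/10) = 0.3251
  Stage 3: F_3 = 10^(3.68/10) = 2.333, G_3 = 10^(18.5/10) = 70.79
Friis cascade:
  F = 2.344 + (4.477 − 1)/22.39 + (2.333 − 1)/7.278 = 2.683
NF = 10 log₁₀(2.683) = 4.29 dB

4.29 dB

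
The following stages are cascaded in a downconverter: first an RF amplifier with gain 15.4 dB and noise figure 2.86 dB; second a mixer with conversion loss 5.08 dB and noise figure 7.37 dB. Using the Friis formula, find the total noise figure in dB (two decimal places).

Convert to linear (a loss of L dB is a gain of −L dB): F_i = 10^(NF_i/10), G_i = 10^(G_i,dB/10)
  Stage 1: F_1 = 10^(2.86/10) = 1.932, G_1 = 10^(15.4/10) = 34.67
  Stage 2: F_2 = 10^(7.37/10) = 5.458, G_2 = 10^(−5.08/10) = 0.3105
Friis cascade:
  F = 1.932 + (5.458 − 1)/34.67 = 2.061
NF = 10 log₁₀(2.061) = 3.14 dB

3.14 dB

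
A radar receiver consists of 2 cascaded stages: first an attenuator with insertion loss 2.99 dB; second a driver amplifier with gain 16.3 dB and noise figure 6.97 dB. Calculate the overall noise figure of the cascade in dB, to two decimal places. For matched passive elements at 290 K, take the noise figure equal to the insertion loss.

Convert to linear (a loss of L dB is a gain of −L dB): F_i = 10^(NF_i/10), G_i = 10^(G_i,dB/10)
  Stage 1: F_1 = 10^(2.99/10) = 1.991, G_1 = 10^(−2.99/10) = 0.5023
  Stage 2: F_2 = 10^(6.97/10) = 4.977, G_2 = 10^(16.3/10) = 42.66
Friis cascade:
  F = 1.991 + (4.977 − 1)/0.5023 = 9.908
NF = 10 log₁₀(9.908) = 9.96 dB

9.96 dB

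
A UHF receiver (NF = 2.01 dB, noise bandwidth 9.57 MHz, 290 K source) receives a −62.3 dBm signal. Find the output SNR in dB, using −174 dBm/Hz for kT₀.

39.9 dB

Noise floor: N = −174 + 10 log₁₀(B) + NF
10 log₁₀(9.57×10⁶) = 69.81 dB
N = −174 + 69.81 + 2.01 = −102.18 dBm
SNR = P_sig − N = −62.3 − (−102.18) = 39.88 dB → 39.9 dB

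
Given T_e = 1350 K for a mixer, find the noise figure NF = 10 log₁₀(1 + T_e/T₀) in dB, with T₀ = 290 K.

7.52 dB

F = 1 + T_e/T₀ = 1 + 1350/290 = 5.65517
NF = 10 log₁₀(5.65517) = 7.52 dB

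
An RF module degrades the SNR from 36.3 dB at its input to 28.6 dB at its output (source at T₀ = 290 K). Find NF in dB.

7.7 dB

NF (dB) = SNR_in(dB) − SNR_out(dB) when the source is at T₀
NF = 36.3 − 28.6 = 7.7 dB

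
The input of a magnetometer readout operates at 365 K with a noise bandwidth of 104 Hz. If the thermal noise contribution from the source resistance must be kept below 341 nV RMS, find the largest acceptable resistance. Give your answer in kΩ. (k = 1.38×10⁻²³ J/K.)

Johnson–Nyquist: V_n = √(4kTRB) ⇒ R = V_n² / (4kTB)
4kTB = 4 × 1.38×10⁻²³ × 365 × 1.04×10² = 2.10×10⁻¹⁸
R = (3.41×10⁻⁷)² / 2.10×10⁻¹⁸ = 5.55×10⁴ Ω = 55.5 kΩ

55.5 kΩ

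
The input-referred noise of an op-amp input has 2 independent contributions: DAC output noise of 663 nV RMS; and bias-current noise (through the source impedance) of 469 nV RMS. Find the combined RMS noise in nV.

Uncorrelated sources add in power (mean-square): V_tot = √(ΣV_i²)
V_tot = √[(6.63×10⁻⁷)² + (4.69×10⁻⁷)²] = 8.12×10⁻⁷ V = 812 nV

812 nV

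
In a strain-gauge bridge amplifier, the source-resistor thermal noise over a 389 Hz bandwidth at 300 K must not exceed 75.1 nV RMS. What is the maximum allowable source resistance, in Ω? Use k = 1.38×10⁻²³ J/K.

876 Ω

Johnson–Nyquist: V_n = √(4kTRB) ⇒ R = V_n² / (4kTB)
4kTB = 4 × 1.38×10⁻²³ × 300 × 3.89×10² = 6.44×10⁻¹⁸
R = (7.51×10⁻⁸)² / 6.44×10⁻¹⁸ = 8.76×10² Ω = 876 Ω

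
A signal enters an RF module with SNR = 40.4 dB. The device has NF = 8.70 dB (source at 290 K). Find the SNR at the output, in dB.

By definition F = SNR_in/SNR_out, so in dB: SNR_out = SNR_in − NF
SNR_out = 40.4 − 8.70 = 31.70 dB

31.70 dB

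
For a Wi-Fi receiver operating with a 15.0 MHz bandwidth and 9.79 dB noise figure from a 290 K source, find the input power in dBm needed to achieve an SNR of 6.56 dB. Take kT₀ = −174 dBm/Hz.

−85.9 dBm

Sensitivity = −174 + 10 log₁₀(B) + NF + SNR_min
= −174 + 71.76 + 9.79 + 6.56
= −85.89 dBm → −85.9 dBm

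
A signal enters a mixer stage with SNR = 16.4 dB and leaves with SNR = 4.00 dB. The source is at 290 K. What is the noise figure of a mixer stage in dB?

NF (dB) = SNR_in(dB) − SNR_out(dB) when the source is at T₀
NF = 16.4 − 4.00 = 12.40 dB

12.40 dB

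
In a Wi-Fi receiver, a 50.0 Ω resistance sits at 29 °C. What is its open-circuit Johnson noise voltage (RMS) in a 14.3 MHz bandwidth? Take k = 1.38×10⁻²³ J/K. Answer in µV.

T = 29 °C + 273.15 = 302.15 K
V_n = √(4kTRB)
4kTRB = 4 × 1.38×10⁻²³ × 302.15 × 5.00×10¹ × 1.43×10⁷ = 1.19×10⁻¹¹ V²
V_n = √(1.19×10⁻¹¹) = 3.45×10⁻⁶ V = 3.45 µV

3.45 µV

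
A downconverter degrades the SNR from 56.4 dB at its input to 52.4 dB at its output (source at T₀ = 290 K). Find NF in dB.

NF (dB) = SNR_in(dB) − SNR_out(dB) when the source is at T₀
NF = 56.4 − 52.4 = 4.0 dB

4.0 dB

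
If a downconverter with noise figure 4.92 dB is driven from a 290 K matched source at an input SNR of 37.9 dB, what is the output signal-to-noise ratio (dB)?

32.98 dB

By definition F = SNR_in/SNR_out, so in dB: SNR_out = SNR_in − NF
SNR_out = 37.9 − 4.92 = 32.98 dB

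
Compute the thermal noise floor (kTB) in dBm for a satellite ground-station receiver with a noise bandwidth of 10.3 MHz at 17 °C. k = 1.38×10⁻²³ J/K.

T = 17 °C + 273.15 = 290.15 K
P_n = kTB = 1.38×10⁻²³ × 290.15 × 1.03×10⁷ = 4.12×10⁻¹⁴ W
In dBm: 10 log₁₀(4.12×10⁻¹⁴ / 10⁻³) = −103.8 dBm

−103.8 dBm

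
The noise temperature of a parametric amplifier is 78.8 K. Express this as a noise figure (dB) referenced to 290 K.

F = 1 + T_e/T₀ = 1 + 78.8/290 = 1.27172
NF = 10 log₁₀(1.27172) = 1.04 dB

1.04 dB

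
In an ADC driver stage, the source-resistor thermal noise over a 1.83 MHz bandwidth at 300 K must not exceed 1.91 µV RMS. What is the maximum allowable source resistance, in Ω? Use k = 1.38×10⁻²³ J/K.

120 Ω

Johnson–Nyquist: V_n = √(4kTRB) ⇒ R = V_n² / (4kTB)
4kTB = 4 × 1.38×10⁻²³ × 300 × 1.83×10⁶ = 3.03×10⁻¹⁴
R = (1.91×10⁻⁶)² / 3.03×10⁻¹⁴ = 1.20×10² Ω = 120 Ω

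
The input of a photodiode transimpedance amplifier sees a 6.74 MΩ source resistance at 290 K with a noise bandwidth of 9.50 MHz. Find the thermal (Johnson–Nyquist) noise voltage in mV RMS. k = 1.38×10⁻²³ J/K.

V_n = √(4kTRB)
4kTRB = 4 × 1.38×10⁻²³ × 290 × 6.74×10⁶ × 9.50×10⁶ = 1.02×10⁻⁶ V²
V_n = √(1.02×10⁻⁶) = 1.01×10⁻³ V = 1.01 mV

1.01 mV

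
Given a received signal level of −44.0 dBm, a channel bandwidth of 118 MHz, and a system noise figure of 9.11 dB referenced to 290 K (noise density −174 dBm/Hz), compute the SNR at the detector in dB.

40.2 dB

Noise floor: N = −174 + 10 log₁₀(B) + NF
10 log₁₀(1.18×10⁸) = 80.72 dB
N = −174 + 80.72 + 9.11 = −84.17 dBm
SNR = P_sig − N = −44.0 − (−84.17) = 40.17 dB → 40.2 dB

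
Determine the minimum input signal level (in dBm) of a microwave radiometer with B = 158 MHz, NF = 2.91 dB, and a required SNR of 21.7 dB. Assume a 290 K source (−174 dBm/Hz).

−67.4 dBm

Sensitivity = −174 + 10 log₁₀(B) + NF + SNR_min
= −174 + 81.99 + 2.91 + 21.7
= −67.40 dBm → −67.4 dBm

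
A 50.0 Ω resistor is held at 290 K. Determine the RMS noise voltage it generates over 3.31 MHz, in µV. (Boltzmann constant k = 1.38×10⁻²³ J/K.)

V_n = √(4kTRB)
4kTRB = 4 × 1.38×10⁻²³ × 290 × 5.00×10¹ × 3.31×10⁶ = 2.65×10⁻¹² V²
V_n = √(2.65×10⁻¹²) = 1.63×10⁻⁶ V = 1.63 µV

1.63 µV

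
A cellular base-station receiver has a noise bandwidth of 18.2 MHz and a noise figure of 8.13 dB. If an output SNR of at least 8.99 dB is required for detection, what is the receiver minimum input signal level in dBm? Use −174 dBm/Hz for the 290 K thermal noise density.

−84.3 dBm

Sensitivity = −174 + 10 log₁₀(B) + NF + SNR_min
= −174 + 72.6 + 8.13 + 8.99
= −84.28 dBm → −84.3 dBm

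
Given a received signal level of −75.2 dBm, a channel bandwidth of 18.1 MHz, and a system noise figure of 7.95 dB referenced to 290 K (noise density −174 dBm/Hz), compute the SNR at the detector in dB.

Noise floor: N = −174 + 10 log₁₀(B) + NF
10 log₁₀(1.81×10⁷) = 72.58 dB
N = −174 + 72.58 + 7.95 = −93.47 dBm
SNR = P_sig − N = −75.2 − (−93.47) = 18.27 dB → 18.3 dB

18.3 dB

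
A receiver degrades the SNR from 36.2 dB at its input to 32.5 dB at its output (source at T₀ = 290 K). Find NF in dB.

3.7 dB

NF (dB) = SNR_in(dB) − SNR_out(dB) when the source is at T₀
NF = 36.2 − 32.5 = 3.7 dB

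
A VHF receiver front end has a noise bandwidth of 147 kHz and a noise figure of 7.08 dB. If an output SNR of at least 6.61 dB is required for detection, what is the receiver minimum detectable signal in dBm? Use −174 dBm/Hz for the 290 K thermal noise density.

−108.6 dBm

Sensitivity = −174 + 10 log₁₀(B) + NF + SNR_min
= −174 + 51.67 + 7.08 + 6.61
= −108.64 dBm → −108.6 dBm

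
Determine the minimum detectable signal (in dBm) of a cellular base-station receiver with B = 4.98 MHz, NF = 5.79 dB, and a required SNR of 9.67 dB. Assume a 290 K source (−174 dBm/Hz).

−91.6 dBm

Sensitivity = −174 + 10 log₁₀(B) + NF + SNR_min
= −174 + 66.97 + 5.79 + 9.67
= −91.57 dBm → −91.6 dBm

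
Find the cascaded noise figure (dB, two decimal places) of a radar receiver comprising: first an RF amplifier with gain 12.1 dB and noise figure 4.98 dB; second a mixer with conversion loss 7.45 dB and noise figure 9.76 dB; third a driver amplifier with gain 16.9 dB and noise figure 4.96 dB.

6.44 dB

Convert to linear (a loss of L dB is a gain of −L dB): F_i = 10^(NF_i/10), G_i = 10^(G_i,dB/10)
  Stage 1: F_1 = 10^(4.98/10) = 3.148, G_1 = 10^(12.1/10) = 16.22
  Stage 2: F_2 = 10^(9.76/10) = 9.462, G_2 = 10^(−7.45/10) = 0.1799
  Stage 3: F_3 = 10^(4.96/10) = 3.133, G_3 = 10^(16.9/10) = 48.98
Friis cascade:
  F = 3.148 + (9.462 − 1)/16.22 + (3.133 − 1)/2.917 = 4.401
NF = 10 log₁₀(4.401) = 6.44 dB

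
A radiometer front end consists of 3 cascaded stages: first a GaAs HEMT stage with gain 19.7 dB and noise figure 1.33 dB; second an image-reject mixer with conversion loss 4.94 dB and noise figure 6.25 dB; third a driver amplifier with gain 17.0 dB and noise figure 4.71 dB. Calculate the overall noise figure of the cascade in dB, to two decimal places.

1.64 dB

Convert to linear (a loss of L dB is a gain of −L dB): F_i = 10^(NF_i/10), G_i = 10^(G_i,dB/10)
  Stage 1: F_1 = 10^(1.33/10) = 1.358, G_1 = 10^(19.7/10) = 93.33
  Stage 2: F_2 = 10^(6.25/10) = 4.217, G_2 = 10^(−4.94/10) = 0.3206
  Stage 3: F_3 = 10^(4.71/10) = 2.958, G_3 = 10^(17.0/10) = 50.12
Friis cascade:
  F = 1.358 + (4.217 − 1)/93.33 + (2.958 − 1)/29.92 = 1.458
NF = 10 log₁₀(1.458) = 1.64 dB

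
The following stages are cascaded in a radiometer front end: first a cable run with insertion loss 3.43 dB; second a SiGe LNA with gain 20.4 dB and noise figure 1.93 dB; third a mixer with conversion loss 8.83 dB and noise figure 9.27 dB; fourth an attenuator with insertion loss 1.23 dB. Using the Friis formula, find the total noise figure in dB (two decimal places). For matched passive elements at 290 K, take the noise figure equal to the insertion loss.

5.61 dB

Convert to linear (a loss of L dB is a gain of −L dB): F_i = 10^(NF_i/10), G_i = 10^(G_i,dB/10)
  Stage 1: F_1 = 10^(3.43/10) = 2.203, G_1 = 10^(−3.43/10) = 0.4539
  Stage 2: F_2 = 10^(1.93/10) = 1.560, G_2 = 10^(20.4/10) = 109.6
  Stage 3: F_3 = 10^(9.27/10) = 8.453, G_3 = 10^(−8.83/10) = 0.1309
  Stage 4: F_4 = 10^(1.23/10) = 1.327, G_4 = 10^(−1.23/10) = 0.7534
Friis cascade:
  F = 2.203 + (1.560 − 1)/0.4539 + (8.453 − 1)/49.77 + (1.327 − 1)/6.516 = 3.636
NF = 10 log₁₀(3.636) = 5.61 dB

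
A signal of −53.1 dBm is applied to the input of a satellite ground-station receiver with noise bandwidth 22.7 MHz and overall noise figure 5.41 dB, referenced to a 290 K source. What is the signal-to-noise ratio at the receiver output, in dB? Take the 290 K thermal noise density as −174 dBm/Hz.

41.9 dB

Noise floor: N = −174 + 10 log₁₀(B) + NF
10 log₁₀(2.27×10⁷) = 73.56 dB
N = −174 + 73.56 + 5.41 = −95.03 dBm
SNR = P_sig − N = −53.1 − (−95.03) = 41.93 dB → 41.9 dB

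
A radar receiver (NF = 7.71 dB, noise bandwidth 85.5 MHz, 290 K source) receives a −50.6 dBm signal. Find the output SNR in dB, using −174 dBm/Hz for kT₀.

36.4 dB

Noise floor: N = −174 + 10 log₁₀(B) + NF
10 log₁₀(8.55×10⁷) = 79.32 dB
N = −174 + 79.32 + 7.71 = −86.97 dBm
SNR = P_sig − N = −50.6 − (−86.97) = 36.37 dB → 36.4 dB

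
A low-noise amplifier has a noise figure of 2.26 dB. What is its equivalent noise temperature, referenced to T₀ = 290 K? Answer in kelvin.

F = 10^(2.26/10) = 1.68267
T_e = (F − 1)·T₀ = (1.68267 − 1) × 290 = 198 K

198 K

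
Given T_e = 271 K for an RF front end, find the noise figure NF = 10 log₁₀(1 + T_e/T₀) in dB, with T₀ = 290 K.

F = 1 + T_e/T₀ = 1 + 271/290 = 1.93448
NF = 10 log₁₀(1.93448) = 2.87 dB

2.87 dB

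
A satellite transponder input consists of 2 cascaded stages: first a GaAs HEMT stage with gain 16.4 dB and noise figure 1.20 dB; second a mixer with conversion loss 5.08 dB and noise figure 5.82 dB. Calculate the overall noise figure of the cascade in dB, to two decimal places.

Convert to linear (a loss of L dB is a gain of −L dB): F_i = 10^(NF_i/10), G_i = 10^(G_i,dB/10)
  Stage 1: F_1 = 10^(1.20/10) = 1.318, G_1 = 10^(16.4/10) = 43.65
  Stage 2: F_2 = 10^(5.82/10) = 3.819, G_2 = 10^(−5.08/10) = 0.3105
Friis cascade:
  F = 1.318 + (3.819 − 1)/43.65 = 1.383
NF = 10 log₁₀(1.383) = 1.41 dB

1.41 dB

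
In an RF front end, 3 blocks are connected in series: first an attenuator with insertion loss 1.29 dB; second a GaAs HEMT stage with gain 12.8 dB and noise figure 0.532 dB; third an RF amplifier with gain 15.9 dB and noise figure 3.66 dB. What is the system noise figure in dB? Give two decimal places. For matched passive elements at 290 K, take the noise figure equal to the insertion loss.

2.08 dB

Convert to linear (a loss of L dB is a gain of −L dB): F_i = 10^(NF_i/10), G_i = 10^(G_i,dB/10)
  Stage 1: F_1 = 10^(1.29/10) = 1.346, G_1 = 10^(−1.29/10) = 0.7430
  Stage 2: F_2 = 10^(0.532/10) = 1.130, G_2 = 10^(12.8/10) = 19.05
  Stage 3: F_3 = 10^(3.66/10) = 2.323, G_3 = 10^(15.9/10) = 38.90
Friis cascade:
  F = 1.346 + (1.130 − 1)/0.7430 + (2.323 − 1)/14.16 = 1.615
NF = 10 log₁₀(1.615) = 2.08 dB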